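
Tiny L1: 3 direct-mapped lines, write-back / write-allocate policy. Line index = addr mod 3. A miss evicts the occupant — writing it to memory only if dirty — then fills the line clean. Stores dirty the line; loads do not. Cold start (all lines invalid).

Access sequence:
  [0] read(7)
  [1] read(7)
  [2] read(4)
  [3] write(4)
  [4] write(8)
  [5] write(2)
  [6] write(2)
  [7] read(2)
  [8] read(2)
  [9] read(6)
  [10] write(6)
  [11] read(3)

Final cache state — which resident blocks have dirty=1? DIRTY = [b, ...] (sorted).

  0 | R B7 → L1 miss [-]
  1 | R B7 → L1 hit [-]
  2 | R B4 → L1 miss [-]
  3 | W B4 → L1 hit [D]
  4 | W B8 → L2 miss [D]
  5 | W B2 → L2 miss wb→B8 [D]
  6 | W B2 → L2 hit [D]
  7 | R B2 → L2 hit [D]
  8 | R B2 → L2 hit [D]
  9 | R B6 → L0 miss [-]
  10 | W B6 → L0 hit [D]
  11 | R B3 → L0 miss wb→B6 [-]

DIRTY = [2, 4]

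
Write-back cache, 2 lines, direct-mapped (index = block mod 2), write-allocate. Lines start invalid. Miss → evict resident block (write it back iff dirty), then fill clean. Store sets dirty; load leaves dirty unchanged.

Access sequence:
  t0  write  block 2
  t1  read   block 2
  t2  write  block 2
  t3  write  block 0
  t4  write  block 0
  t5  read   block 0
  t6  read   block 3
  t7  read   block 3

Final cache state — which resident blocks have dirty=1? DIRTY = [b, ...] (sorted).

0: W B2 → L0 miss [D]
1: R B2 → L0 hit [D]
2: W B2 → L0 hit [D]
3: W B0 → L0 miss wb→B2 [D]
4: W B0 → L0 hit [D]
5: R B0 → L0 hit [D]
6: R B3 → L1 miss [-]
7: R B3 → L1 hit [-]

DIRTY = [0]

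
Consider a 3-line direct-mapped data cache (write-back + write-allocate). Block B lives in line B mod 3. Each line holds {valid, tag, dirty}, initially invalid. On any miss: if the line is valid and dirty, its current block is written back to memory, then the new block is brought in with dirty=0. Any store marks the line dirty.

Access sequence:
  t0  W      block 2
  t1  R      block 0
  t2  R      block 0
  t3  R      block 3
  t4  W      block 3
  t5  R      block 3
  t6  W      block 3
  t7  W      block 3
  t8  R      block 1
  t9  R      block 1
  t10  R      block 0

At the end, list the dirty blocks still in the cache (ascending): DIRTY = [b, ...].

  0 | W B2 → L2 miss [D]
  1 | R B0 → L0 miss [-]
  2 | R B0 → L0 hit [-]
  3 | R B3 → L0 miss [-]
  4 | W B3 → L0 hit [D]
  5 | R B3 → L0 hit [D]
  6 | W B3 → L0 hit [D]
  7 | W B3 → L0 hit [D]
  8 | R B1 → L1 miss [-]
  9 | R B1 → L1 hit [-]
  10 | R B0 → L0 miss wb→B3 [-]

DIRTY = [2]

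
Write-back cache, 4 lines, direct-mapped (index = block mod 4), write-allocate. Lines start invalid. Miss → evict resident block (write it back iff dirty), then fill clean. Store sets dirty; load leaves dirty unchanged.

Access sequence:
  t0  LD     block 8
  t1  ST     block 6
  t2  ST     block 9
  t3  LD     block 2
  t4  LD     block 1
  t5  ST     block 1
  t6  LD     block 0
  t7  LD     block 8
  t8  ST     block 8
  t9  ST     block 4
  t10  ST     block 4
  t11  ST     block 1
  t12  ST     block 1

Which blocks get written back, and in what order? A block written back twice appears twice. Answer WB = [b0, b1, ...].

0: R B8 -> L0 miss  d=-]
1: W B6 -> L2 miss  d=D]
2: W B9 -> L1 miss  d=D]
3: R B2 -> L2 miss wb->B6  d=-]
4: R B1 -> L1 miss wb->B9  d=-]
5: W B1 -> L1 hit  d=D]
6: R B0 -> L0 miss  d=-]
7: R B8 -> L0 miss  d=-]
8: W B8 -> L0 hit  d=D]
9: W B4 -> L0 miss wb->B8  d=D]
10: W B4 -> L0 hit  d=D]
11: W B1 -> L1 hit  d=D]
12: W B1 -> L1 hit  d=D]

WB = [6, 9, 8]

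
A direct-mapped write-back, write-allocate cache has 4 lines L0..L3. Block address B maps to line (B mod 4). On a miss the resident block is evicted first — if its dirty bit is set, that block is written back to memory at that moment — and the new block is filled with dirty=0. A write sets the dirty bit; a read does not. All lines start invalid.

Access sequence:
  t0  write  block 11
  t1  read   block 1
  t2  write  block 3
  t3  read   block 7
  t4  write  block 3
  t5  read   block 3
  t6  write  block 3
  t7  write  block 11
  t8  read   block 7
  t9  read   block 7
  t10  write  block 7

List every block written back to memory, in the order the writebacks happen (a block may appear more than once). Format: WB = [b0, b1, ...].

0: W B11 -> L3 miss  d=D]
1: R B1 -> L1 miss  d=-]
2: W B3 -> L3 miss wb->B11  d=D]
3: R B7 -> L3 miss wb->B3  d=-]
4: W B3 -> L3 miss  d=D]
5: R B3 -> L3 hit  d=D]
6: W B3 -> L3 hit  d=D]
7: W B11 -> L3 miss wb->B3  d=D]
8: R B7 -> L3 miss wb->B11  d=-]
9: R B7 -> L3 hit  d=-]
10: W B7 -> L3 hit  d=D]

WB = [11, 3, 3, 11]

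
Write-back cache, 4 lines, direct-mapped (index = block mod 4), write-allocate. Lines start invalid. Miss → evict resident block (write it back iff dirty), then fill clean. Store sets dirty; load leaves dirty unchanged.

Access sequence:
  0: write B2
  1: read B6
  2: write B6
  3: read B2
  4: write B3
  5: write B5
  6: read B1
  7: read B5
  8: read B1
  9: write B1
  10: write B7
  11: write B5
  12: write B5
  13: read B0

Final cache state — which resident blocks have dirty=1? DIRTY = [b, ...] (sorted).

DIRTY = [5, 7]

0: W B2 → L2 miss [D]
1: R B6 → L2 miss wb→B2 [-]
2: W B6 → L2 hit [D]
3: R B2 → L2 miss wb→B6 [-]
4: W B3 → L3 miss [D]
5: W B5 → L1 miss [D]
6: R B1 → L1 miss wb→B5 [-]
7: R B5 → L1 miss [-]
8: R B1 → L1 miss [-]
9: W B1 → L1 hit [D]
10: W B7 → L3 miss wb→B3 [D]
11: W B5 → L1 miss wb→B1 [D]
12: W B5 → L1 hit [D]
13: R B0 → L0 miss [-]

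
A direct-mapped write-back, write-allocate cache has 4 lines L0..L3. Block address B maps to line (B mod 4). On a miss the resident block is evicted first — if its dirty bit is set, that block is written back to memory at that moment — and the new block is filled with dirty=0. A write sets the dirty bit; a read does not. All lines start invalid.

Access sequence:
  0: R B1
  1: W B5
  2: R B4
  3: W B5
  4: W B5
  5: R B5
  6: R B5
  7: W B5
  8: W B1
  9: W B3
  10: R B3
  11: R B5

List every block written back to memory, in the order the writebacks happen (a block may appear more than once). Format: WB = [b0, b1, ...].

0: R B1 -> L1 miss  d=-]
1: W B5 -> L1 miss  d=D]
2: R B4 -> L0 miss  d=-]
3: W B5 -> L1 hit  d=D]
4: W B5 -> L1 hit  d=D]
5: R B5 -> L1 hit  d=D]
6: R B5 -> L1 hit  d=D]
7: W B5 -> L1 hit  d=D]
8: W B1 -> L1 miss wb->B5  d=D]
9: W B3 -> L3 miss  d=D]
10: R B3 -> L3 hit  d=D]
11: R B5 -> L1 miss wb->B1  d=-]

WB = [5, 1]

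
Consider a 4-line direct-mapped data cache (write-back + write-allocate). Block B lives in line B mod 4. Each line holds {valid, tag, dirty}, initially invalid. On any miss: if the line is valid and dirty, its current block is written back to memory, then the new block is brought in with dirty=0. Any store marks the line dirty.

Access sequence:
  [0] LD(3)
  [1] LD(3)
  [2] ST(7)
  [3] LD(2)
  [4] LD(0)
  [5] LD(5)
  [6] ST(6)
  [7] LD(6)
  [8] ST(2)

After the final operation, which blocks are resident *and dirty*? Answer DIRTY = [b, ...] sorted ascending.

  0 | R B3 → L3 miss [-]
  1 | R B3 → L3 hit [-]
  2 | W B7 → L3 miss [D]
  3 | R B2 → L2 miss [-]
  4 | R B0 → L0 miss [-]
  5 | R B5 → L1 miss [-]
  6 | W B6 → L2 miss [D]
  7 | R B6 → L2 hit [D]
  8 | W B2 → L2 miss wb→B6 [D]

DIRTY = [2, 7]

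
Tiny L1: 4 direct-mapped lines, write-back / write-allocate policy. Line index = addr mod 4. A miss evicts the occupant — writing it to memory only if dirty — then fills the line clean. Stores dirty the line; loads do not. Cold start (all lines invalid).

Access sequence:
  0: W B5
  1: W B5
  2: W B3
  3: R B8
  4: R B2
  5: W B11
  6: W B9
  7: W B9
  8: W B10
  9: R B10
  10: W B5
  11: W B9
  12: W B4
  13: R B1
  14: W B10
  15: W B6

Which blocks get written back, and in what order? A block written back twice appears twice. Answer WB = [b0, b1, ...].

WB = [3, 5, 9, 5, 9, 10]

0: W B5 → L1 miss [D]
1: W B5 → L1 hit [D]
2: W B3 → L3 miss [D]
3: R B8 → L0 miss [-]
4: R B2 → L2 miss [-]
5: W B11 → L3 miss wb→B3 [D]
6: W B9 → L1 miss wb→B5 [D]
7: W B9 → L1 hit [D]
8: W B10 → L2 miss [D]
9: R B10 → L2 hit [D]
10: W B5 → L1 miss wb→B9 [D]
11: W B9 → L1 miss wb→B5 [D]
12: W B4 → L0 miss [D]
13: R B1 → L1 miss wb→B9 [-]
14: W B10 → L2 hit [D]
15: W B6 → L2 miss wb→B10 [D]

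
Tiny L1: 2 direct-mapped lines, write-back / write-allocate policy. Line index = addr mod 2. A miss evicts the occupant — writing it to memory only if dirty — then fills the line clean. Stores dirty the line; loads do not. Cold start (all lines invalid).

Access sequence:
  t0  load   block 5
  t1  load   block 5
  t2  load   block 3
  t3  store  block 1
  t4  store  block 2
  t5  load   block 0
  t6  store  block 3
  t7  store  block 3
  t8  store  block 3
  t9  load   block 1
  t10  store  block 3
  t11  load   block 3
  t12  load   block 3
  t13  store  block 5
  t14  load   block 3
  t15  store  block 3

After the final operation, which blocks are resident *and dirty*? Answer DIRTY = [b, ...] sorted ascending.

0: R B5 -> L1 miss  d=-]
1: R B5 -> L1 hit  d=-]
2: R B3 -> L1 miss  d=-]
3: W B1 -> L1 miss  d=D]
4: W B2 -> L0 miss  d=D]
5: R B0 -> L0 miss wb->B2  d=-]
6: W B3 -> L1 miss wb->B1  d=D]
7: W B3 -> L1 hit  d=D]
8: W B3 -> L1 hit  d=D]
9: R B1 -> L1 miss wb->B3  d=-]
10: W B3 -> L1 miss  d=D]
11: R B3 -> L1 hit  d=D]
12: R B3 -> L1 hit  d=D]
13: W B5 -> L1 miss wb->B3  d=D]
14: R B3 -> L1 miss wb->B5  d=-]
15: W B3 -> L1 hit  d=D]

DIRTY = [3]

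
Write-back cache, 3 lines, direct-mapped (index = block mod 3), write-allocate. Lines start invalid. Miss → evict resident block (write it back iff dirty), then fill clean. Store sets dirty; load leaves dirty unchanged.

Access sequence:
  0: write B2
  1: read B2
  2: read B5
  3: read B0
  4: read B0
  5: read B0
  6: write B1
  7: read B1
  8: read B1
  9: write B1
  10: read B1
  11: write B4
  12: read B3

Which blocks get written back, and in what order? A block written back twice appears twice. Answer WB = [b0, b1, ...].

WB = [2, 1]

0: W B2 -> L2 miss  d=D]
1: R B2 -> L2 hit  d=D]
2: R B5 -> L2 miss wb->B2  d=-]
3: R B0 -> L0 miss  d=-]
4: R B0 -> L0 hit  d=-]
5: R B0 -> L0 hit  d=-]
6: W B1 -> L1 miss  d=D]
7: R B1 -> L1 hit  d=D]
8: R B1 -> L1 hit  d=D]
9: W B1 -> L1 hit  d=D]
10: R B1 -> L1 hit  d=D]
11: W B4 -> L1 miss wb->B1  d=D]
12: R B3 -> L0 miss  d=-]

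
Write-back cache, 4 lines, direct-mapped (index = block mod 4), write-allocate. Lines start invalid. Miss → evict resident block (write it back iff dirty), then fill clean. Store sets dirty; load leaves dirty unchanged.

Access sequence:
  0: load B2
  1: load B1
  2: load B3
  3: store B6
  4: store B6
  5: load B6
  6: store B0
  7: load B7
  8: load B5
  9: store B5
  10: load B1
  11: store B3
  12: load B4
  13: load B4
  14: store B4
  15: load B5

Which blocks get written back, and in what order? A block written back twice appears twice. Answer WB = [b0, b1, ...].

WB = [5, 0]

0: R B2 → L2 miss [-]
1: R B1 → L1 miss [-]
2: R B3 → L3 miss [-]
3: W B6 → L2 miss [D]
4: W B6 → L2 hit [D]
5: R B6 → L2 hit [D]
6: W B0 → L0 miss [D]
7: R B7 → L3 miss [-]
8: R B5 → L1 miss [-]
9: W B5 → L1 hit [D]
10: R B1 → L1 miss wb→B5 [-]
11: W B3 → L3 miss [D]
12: R B4 → L0 miss wb→B0 [-]
13: R B4 → L0 hit [-]
14: W B4 → L0 hit [D]
15: R B5 → L1 miss [-]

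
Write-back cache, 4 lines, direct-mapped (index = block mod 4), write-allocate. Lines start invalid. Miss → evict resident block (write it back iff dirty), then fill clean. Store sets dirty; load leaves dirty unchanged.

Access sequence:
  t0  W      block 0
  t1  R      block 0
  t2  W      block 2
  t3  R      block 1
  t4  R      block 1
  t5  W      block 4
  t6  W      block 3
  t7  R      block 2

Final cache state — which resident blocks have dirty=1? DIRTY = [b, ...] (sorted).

0: W B0 → L0 miss [D]
1: R B0 → L0 hit [D]
2: W B2 → L2 miss [D]
3: R B1 → L1 miss [-]
4: R B1 → L1 hit [-]
5: W B4 → L0 miss wb→B0 [D]
6: W B3 → L3 miss [D]
7: R B2 → L2 hit [D]

DIRTY = [2, 3, 4]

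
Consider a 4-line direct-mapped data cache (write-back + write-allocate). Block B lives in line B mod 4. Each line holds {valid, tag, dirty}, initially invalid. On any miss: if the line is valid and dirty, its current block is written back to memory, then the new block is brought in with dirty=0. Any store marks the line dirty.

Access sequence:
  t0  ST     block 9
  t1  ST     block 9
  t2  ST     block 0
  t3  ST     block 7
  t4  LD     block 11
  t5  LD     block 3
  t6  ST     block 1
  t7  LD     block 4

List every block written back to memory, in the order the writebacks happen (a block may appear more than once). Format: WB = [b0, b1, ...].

  0 | W B9 → L1 miss [D]
  1 | W B9 → L1 hit [D]
  2 | W B0 → L0 miss [D]
  3 | W B7 → L3 miss [D]
  4 | R B11 → L3 miss wb→B7 [-]
  5 | R B3 → L3 miss [-]
  6 | W B1 → L1 miss wb→B9 [D]
  7 | R B4 → L0 miss wb→B0 [-]

WB = [7, 9, 0]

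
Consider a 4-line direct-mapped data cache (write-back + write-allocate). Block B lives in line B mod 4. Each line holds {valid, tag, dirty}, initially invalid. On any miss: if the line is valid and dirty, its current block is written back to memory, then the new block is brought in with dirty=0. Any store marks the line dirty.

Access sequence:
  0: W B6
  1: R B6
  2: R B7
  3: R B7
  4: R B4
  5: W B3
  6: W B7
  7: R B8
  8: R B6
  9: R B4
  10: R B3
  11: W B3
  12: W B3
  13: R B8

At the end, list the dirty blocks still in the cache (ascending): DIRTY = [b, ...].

DIRTY = [3, 6]

  0 | W B6 → L2 miss [D]
  1 | R B6 → L2 hit [D]
  2 | R B7 → L3 miss [-]
  3 | R B7 → L3 hit [-]
  4 | R B4 → L0 miss [-]
  5 | W B3 → L3 miss [D]
  6 | W B7 → L3 miss wb→B3 [D]
  7 | R B8 → L0 miss [-]
  8 | R B6 → L2 hit [D]
  9 | R B4 → L0 miss [-]
  10 | R B3 → L3 miss wb→B7 [-]
  11 | W B3 → L3 hit [D]
  12 | W B3 → L3 hit [D]
  13 | R B8 → L0 miss [-]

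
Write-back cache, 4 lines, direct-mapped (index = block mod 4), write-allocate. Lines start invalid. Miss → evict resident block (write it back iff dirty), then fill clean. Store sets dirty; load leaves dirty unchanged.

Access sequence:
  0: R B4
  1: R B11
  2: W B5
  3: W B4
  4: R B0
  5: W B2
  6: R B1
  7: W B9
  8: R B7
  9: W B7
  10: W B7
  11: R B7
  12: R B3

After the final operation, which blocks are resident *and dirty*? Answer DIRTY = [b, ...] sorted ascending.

DIRTY = [2, 9]

0: R B4 → L0 miss [-]
1: R B11 → L3 miss [-]
2: W B5 → L1 miss [D]
3: W B4 → L0 hit [D]
4: R B0 → L0 miss wb→B4 [-]
5: W B2 → L2 miss [D]
6: R B1 → L1 miss wb→B5 [-]
7: W B9 → L1 miss [D]
8: R B7 → L3 miss [-]
9: W B7 → L3 hit [D]
10: W B7 → L3 hit [D]
11: R B7 → L3 hit [D]
12: R B3 → L3 miss wb→B7 [-]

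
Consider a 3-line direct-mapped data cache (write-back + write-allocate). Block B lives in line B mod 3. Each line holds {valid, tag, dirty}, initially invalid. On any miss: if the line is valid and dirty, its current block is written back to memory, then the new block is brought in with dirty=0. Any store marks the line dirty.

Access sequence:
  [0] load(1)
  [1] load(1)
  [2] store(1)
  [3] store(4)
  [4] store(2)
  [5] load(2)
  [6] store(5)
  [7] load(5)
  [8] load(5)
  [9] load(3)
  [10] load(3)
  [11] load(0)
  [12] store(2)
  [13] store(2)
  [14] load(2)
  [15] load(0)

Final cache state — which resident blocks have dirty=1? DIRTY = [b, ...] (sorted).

DIRTY = [2, 4]

0: R B1 -> L1 miss  d=-]
1: R B1 -> L1 hit  d=-]
2: W B1 -> L1 hit  d=D]
3: W B4 -> L1 miss wb->B1  d=D]
4: W B2 -> L2 miss  d=D]
5: R B2 -> L2 hit  d=D]
6: W B5 -> L2 miss wb->B2  d=D]
7: R B5 -> L2 hit  d=D]
8: R B5 -> L2 hit  d=D]
9: R B3 -> L0 miss  d=-]
10: R B3 -> L0 hit  d=-]
11: R B0 -> L0 miss  d=-]
12: W B2 -> L2 miss wb->B5  d=D]
13: W B2 -> L2 hit  d=D]
14: R B2 -> L2 hit  d=D]
15: R B0 -> L0 hit  d=-]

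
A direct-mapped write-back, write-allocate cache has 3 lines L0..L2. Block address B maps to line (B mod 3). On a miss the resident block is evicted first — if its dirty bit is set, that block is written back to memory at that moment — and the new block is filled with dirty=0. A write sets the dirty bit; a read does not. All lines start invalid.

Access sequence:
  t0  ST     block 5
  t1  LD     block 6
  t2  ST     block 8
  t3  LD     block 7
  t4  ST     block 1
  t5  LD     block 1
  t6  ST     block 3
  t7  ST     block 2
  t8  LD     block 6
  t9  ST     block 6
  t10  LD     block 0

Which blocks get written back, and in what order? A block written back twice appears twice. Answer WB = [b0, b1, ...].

0: W B5 → L2 miss [D]
1: R B6 → L0 miss [-]
2: W B8 → L2 miss wb→B5 [D]
3: R B7 → L1 miss [-]
4: W B1 → L1 miss [D]
5: R B1 → L1 hit [D]
6: W B3 → L0 miss [D]
7: W B2 → L2 miss wb→B8 [D]
8: R B6 → L0 miss wb→B3 [-]
9: W B6 → L0 hit [D]
10: R B0 → L0 miss wb→B6 [-]

WB = [5, 8, 3, 6]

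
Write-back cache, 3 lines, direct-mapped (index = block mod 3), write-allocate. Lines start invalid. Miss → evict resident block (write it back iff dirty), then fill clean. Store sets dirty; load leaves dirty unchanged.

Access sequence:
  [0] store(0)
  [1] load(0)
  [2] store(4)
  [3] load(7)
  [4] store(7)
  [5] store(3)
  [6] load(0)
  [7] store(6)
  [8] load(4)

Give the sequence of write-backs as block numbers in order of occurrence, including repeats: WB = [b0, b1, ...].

  0 | W B0 → L0 miss [D]
  1 | R B0 → L0 hit [D]
  2 | W B4 → L1 miss [D]
  3 | R B7 → L1 miss wb→B4 [-]
  4 | W B7 → L1 hit [D]
  5 | W B3 → L0 miss wb→B0 [D]
  6 | R B0 → L0 miss wb→B3 [-]
  7 | W B6 → L0 miss [D]
  8 | R B4 → L1 miss wb→B7 [-]

WB = [4, 0, 3, 7]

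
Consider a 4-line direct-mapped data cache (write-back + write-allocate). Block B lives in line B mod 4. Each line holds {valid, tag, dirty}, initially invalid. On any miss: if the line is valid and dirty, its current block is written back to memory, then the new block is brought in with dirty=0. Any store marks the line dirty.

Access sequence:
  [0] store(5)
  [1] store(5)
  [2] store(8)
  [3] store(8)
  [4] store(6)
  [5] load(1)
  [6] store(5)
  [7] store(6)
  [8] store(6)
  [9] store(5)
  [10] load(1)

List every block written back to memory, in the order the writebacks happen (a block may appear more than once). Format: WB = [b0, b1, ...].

WB = [5, 5]

0: W B5 → L1 miss [D]
1: W B5 → L1 hit [D]
2: W B8 → L0 miss [D]
3: W B8 → L0 hit [D]
4: W B6 → L2 miss [D]
5: R B1 → L1 miss wb→B5 [-]
6: W B5 → L1 miss [D]
7: W B6 → L2 hit [D]
8: W B6 → L2 hit [D]
9: W B5 → L1 hit [D]
10: R B1 → L1 miss wb→B5 [-]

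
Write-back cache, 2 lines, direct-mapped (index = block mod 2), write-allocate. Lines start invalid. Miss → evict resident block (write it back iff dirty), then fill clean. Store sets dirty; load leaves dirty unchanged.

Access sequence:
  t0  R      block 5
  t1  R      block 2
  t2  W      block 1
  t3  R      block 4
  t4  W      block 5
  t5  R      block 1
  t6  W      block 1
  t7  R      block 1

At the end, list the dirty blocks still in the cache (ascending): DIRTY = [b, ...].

  0 | R B5 → L1 miss [-]
  1 | R B2 → L0 miss [-]
  2 | W B1 → L1 miss [D]
  3 | R B4 → L0 miss [-]
  4 | W B5 → L1 miss wb→B1 [D]
  5 | R B1 → L1 miss wb→B5 [-]
  6 | W B1 → L1 hit [D]
  7 | R B1 → L1 hit [D]

DIRTY = [1]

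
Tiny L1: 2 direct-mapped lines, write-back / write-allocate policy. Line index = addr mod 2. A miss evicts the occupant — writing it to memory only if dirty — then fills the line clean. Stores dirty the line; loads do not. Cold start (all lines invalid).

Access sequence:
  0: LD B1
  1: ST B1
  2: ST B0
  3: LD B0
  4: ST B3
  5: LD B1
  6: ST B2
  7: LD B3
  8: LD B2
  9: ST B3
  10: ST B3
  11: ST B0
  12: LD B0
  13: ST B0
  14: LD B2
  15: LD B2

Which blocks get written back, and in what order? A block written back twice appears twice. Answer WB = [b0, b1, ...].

WB = [1, 3, 0, 2, 0]

0: R B1 -> L1 miss  d=-]
1: W B1 -> L1 hit  d=D]
2: W B0 -> L0 miss  d=D]
3: R B0 -> L0 hit  d=D]
4: W B3 -> L1 miss wb->B1  d=D]
5: R B1 -> L1 miss wb->B3  d=-]
6: W B2 -> L0 miss wb->B0  d=D]
7: R B3 -> L1 miss  d=-]
8: R B2 -> L0 hit  d=D]
9: W B3 -> L1 hit  d=D]
10: W B3 -> L1 hit  d=D]
11: W B0 -> L0 miss wb->B2  d=D]
12: R B0 -> L0 hit  d=D]
13: W B0 -> L0 hit  d=D]
14: R B2 -> L0 miss wb->B0  d=-]
15: R B2 -> L0 hit  d=-]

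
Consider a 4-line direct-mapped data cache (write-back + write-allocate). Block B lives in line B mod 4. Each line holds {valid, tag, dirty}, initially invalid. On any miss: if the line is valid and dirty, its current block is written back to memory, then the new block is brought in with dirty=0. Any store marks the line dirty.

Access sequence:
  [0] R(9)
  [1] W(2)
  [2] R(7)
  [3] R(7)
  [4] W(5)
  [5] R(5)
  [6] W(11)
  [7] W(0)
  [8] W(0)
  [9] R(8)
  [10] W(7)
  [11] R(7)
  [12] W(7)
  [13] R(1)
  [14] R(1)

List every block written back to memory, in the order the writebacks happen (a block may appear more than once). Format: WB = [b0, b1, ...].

WB = [0, 11, 5]

0: R B9 -> L1 miss  d=-]
1: W B2 -> L2 miss  d=D]
2: R B7 -> L3 miss  d=-]
3: R B7 -> L3 hit  d=-]
4: W B5 -> L1 miss  d=D]
5: R B5 -> L1 hit  d=D]
6: W B11 -> L3 miss  d=D]
7: W B0 -> L0 miss  d=D]
8: W B0 -> L0 hit  d=D]
9: R B8 -> L0 miss wb->B0  d=-]
10: W B7 -> L3 miss wb->B11  d=D]
11: R B7 -> L3 hit  d=D]
12: W B7 -> L3 hit  d=D]
13: R B1 -> L1 miss wb->B5  d=-]
14: R B1 -> L1 hit  d=-]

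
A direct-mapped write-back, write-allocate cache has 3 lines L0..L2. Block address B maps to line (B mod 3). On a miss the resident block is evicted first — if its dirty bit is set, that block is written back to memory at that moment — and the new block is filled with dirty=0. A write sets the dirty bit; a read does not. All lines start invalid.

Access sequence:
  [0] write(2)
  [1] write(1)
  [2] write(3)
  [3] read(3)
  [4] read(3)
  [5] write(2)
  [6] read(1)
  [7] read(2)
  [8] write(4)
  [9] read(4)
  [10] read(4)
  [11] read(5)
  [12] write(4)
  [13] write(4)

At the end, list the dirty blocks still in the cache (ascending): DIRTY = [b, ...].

DIRTY = [3, 4]

0: W B2 → L2 miss [D]
1: W B1 → L1 miss [D]
2: W B3 → L0 miss [D]
3: R B3 → L0 hit [D]
4: R B3 → L0 hit [D]
5: W B2 → L2 hit [D]
6: R B1 → L1 hit [D]
7: R B2 → L2 hit [D]
8: W B4 → L1 miss wb→B1 [D]
9: R B4 → L1 hit [D]
10: R B4 → L1 hit [D]
11: R B5 → L2 miss wb→B2 [-]
12: W B4 → L1 hit [D]
13: W B4 → L1 hit [D]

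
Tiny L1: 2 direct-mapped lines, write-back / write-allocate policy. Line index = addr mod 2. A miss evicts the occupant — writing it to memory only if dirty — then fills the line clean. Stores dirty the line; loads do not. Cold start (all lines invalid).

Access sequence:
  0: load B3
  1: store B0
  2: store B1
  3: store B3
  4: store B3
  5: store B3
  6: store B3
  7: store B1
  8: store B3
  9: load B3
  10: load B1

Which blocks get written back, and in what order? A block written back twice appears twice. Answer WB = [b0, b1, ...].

  0 | R B3 → L1 miss [-]
  1 | W B0 → L0 miss [D]
  2 | W B1 → L1 miss [D]
  3 | W B3 → L1 miss wb→B1 [D]
  4 | W B3 → L1 hit [D]
  5 | W B3 → L1 hit [D]
  6 | W B3 → L1 hit [D]
  7 | W B1 → L1 miss wb→B3 [D]
  8 | W B3 → L1 miss wb→B1 [D]
  9 | R B3 → L1 hit [D]
  10 | R B1 → L1 miss wb→B3 [-]

WB = [1, 3, 1, 3]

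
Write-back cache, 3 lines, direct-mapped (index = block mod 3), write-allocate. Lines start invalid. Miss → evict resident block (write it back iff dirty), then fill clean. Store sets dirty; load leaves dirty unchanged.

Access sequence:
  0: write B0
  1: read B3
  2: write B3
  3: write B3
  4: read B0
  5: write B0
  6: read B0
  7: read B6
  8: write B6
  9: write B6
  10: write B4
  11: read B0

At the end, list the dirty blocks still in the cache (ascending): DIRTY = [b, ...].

  0 | W B0 → L0 miss [D]
  1 | R B3 → L0 miss wb→B0 [-]
  2 | W B3 → L0 hit [D]
  3 | W B3 → L0 hit [D]
  4 | R B0 → L0 miss wb→B3 [-]
  5 | W B0 → L0 hit [D]
  6 | R B0 → L0 hit [D]
  7 | R B6 → L0 miss wb→B0 [-]
  8 | W B6 → L0 hit [D]
  9 | W B6 → L0 hit [D]
  10 | W B4 → L1 miss [D]
  11 | R B0 → L0 miss wb→B6 [-]

DIRTY = [4]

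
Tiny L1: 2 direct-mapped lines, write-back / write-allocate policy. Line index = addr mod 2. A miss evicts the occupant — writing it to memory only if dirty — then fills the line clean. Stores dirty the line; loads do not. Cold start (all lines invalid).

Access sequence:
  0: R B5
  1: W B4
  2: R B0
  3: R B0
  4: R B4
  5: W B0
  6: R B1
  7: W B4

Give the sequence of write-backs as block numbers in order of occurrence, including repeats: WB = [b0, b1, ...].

0: R B5 → L1 miss [-]
1: W B4 → L0 miss [D]
2: R B0 → L0 miss wb→B4 [-]
3: R B0 → L0 hit [-]
4: R B4 → L0 miss [-]
5: W B0 → L0 miss [D]
6: R B1 → L1 miss [-]
7: W B4 → L0 miss wb→B0 [D]

WB = [4, 0]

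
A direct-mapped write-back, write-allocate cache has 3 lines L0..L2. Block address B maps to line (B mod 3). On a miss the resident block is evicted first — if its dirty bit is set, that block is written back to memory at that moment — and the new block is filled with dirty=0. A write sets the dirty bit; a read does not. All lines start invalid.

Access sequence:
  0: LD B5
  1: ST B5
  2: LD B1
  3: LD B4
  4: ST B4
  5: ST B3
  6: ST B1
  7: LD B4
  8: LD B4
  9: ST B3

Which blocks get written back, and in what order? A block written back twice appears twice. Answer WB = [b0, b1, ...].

WB = [4, 1]

  0 | R B5 → L2 miss [-]
  1 | W B5 → L2 hit [D]
  2 | R B1 → L1 miss [-]
  3 | R B4 → L1 miss [-]
  4 | W B4 → L1 hit [D]
  5 | W B3 → L0 miss [D]
  6 | W B1 → L1 miss wb→B4 [D]
  7 | R B4 → L1 miss wb→B1 [-]
  8 | R B4 → L1 hit [-]
  9 | W B3 → L0 hit [D]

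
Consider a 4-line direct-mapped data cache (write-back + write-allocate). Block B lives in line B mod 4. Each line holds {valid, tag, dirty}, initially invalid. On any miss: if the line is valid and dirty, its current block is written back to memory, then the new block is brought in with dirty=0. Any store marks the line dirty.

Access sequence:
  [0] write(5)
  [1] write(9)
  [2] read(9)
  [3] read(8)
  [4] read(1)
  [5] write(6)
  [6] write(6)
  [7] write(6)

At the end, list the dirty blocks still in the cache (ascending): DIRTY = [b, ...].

  0 | W B5 → L1 miss [D]
  1 | W B9 → L1 miss wb→B5 [D]
  2 | R B9 → L1 hit [D]
  3 | R B8 → L0 miss [-]
  4 | R B1 → L1 miss wb→B9 [-]
  5 | W B6 → L2 miss [D]
  6 | W B6 → L2 hit [D]
  7 | W B6 → L2 hit [D]

DIRTY = [6]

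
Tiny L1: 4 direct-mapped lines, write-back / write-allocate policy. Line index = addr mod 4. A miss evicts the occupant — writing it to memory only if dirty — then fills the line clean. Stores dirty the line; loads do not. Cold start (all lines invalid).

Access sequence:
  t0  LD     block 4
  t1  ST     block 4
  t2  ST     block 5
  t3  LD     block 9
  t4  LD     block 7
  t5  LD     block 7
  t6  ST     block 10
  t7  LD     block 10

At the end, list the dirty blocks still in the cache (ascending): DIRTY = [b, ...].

DIRTY = [4, 10]

  0 | R B4 → L0 miss [-]
  1 | W B4 → L0 hit [D]
  2 | W B5 → L1 miss [D]
  3 | R B9 → L1 miss wb→B5 [-]
  4 | R B7 → L3 miss [-]
  5 | R B7 → L3 hit [-]
  6 | W B10 → L2 miss [D]
  7 | R B10 → L2 hit [D]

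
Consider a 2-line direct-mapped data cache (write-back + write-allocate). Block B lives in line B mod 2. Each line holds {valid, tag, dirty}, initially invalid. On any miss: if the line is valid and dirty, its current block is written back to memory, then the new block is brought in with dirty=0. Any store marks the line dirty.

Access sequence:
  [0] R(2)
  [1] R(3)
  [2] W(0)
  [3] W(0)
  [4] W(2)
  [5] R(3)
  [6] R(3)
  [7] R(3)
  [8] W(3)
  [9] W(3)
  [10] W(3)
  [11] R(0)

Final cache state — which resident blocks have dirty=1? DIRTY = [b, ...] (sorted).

0: R B2 -> L0 miss  d=-]
1: R B3 -> L1 miss  d=-]
2: W B0 -> L0 miss  d=D]
3: W B0 -> L0 hit  d=D]
4: W B2 -> L0 miss wb->B0  d=D]
5: R B3 -> L1 hit  d=-]
6: R B3 -> L1 hit  d=-]
7: R B3 -> L1 hit  d=-]
8: W B3 -> L1 hit  d=D]
9: W B3 -> L1 hit  d=D]
10: W B3 -> L1 hit  d=D]
11: R B0 -> L0 miss wb->B2  d=-]

DIRTY = [3]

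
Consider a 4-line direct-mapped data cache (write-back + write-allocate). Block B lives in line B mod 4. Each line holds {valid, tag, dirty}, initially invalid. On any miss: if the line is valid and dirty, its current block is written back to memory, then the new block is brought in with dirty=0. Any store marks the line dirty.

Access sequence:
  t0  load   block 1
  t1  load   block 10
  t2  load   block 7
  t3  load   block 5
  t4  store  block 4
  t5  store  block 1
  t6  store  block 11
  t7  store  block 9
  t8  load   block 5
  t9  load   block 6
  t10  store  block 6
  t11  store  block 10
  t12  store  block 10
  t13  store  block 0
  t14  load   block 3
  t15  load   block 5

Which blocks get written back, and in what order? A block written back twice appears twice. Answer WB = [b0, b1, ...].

WB = [1, 9, 6, 4, 11]

  0 | R B1 → L1 miss [-]
  1 | R B10 → L2 miss [-]
  2 | R B7 → L3 miss [-]
  3 | R B5 → L1 miss [-]
  4 | W B4 → L0 miss [D]
  5 | W B1 → L1 miss [D]
  6 | W B11 → L3 miss [D]
  7 | W B9 → L1 miss wb→B1 [D]
  8 | R B5 → L1 miss wb→B9 [-]
  9 | R B6 → L2 miss [-]
  10 | W B6 → L2 hit [D]
  11 | W B10 → L2 miss wb→B6 [D]
  12 | W B10 → L2 hit [D]
  13 | W B0 → L0 miss wb→B4 [D]
  14 | R B3 → L3 miss wb→B11 [-]
  15 | R B5 → L1 hit [-]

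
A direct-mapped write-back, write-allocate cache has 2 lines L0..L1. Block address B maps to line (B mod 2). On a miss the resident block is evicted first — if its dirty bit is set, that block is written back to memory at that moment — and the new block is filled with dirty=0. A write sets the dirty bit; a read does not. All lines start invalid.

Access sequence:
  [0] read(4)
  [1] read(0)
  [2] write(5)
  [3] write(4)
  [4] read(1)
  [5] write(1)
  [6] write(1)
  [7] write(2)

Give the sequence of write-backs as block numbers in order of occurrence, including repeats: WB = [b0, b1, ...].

  0 | R B4 → L0 miss [-]
  1 | R B0 → L0 miss [-]
  2 | W B5 → L1 miss [D]
  3 | W B4 → L0 miss [D]
  4 | R B1 → L1 miss wb→B5 [-]
  5 | W B1 → L1 hit [D]
  6 | W B1 → L1 hit [D]
  7 | W B2 → L0 miss wb→B4 [D]

WB = [5, 4]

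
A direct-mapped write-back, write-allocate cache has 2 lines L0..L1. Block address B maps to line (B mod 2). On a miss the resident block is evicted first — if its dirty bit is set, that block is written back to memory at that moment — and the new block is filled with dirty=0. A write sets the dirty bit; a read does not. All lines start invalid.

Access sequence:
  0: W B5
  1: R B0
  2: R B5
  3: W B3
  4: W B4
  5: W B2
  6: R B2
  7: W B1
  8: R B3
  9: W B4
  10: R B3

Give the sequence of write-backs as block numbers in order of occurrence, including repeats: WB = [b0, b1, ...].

0: W B5 → L1 miss [D]
1: R B0 → L0 miss [-]
2: R B5 → L1 hit [D]
3: W B3 → L1 miss wb→B5 [D]
4: W B4 → L0 miss [D]
5: W B2 → L0 miss wb→B4 [D]
6: R B2 → L0 hit [D]
7: W B1 → L1 miss wb→B3 [D]
8: R B3 → L1 miss wb→B1 [-]
9: W B4 → L0 miss wb→B2 [D]
10: R B3 → L1 hit [-]

WB = [5, 4, 3, 1, 2]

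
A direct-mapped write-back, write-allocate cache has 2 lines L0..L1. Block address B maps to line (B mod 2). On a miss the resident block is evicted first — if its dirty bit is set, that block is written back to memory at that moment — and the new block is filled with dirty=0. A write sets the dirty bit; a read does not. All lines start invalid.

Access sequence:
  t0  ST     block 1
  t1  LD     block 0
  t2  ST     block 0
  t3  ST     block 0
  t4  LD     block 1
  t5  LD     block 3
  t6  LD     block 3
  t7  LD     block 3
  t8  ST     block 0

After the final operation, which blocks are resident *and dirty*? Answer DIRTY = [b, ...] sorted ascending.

0: W B1 -> L1 miss  d=D]
1: R B0 -> L0 miss  d=-]
2: W B0 -> L0 hit  d=D]
3: W B0 -> L0 hit  d=D]
4: R B1 -> L1 hit  d=D]
5: R B3 -> L1 miss wb->B1  d=-]
6: R B3 -> L1 hit  d=-]
7: R B3 -> L1 hit  d=-]
8: W B0 -> L0 hit  d=D]

DIRTY = [0]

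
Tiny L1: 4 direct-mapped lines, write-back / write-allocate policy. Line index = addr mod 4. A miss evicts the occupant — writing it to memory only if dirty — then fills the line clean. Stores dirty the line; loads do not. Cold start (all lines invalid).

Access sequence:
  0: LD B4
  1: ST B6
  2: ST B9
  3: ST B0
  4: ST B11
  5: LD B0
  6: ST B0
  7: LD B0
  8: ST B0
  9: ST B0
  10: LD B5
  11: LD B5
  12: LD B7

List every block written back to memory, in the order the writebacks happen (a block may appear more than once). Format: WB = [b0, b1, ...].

0: R B4 → L0 miss [-]
1: W B6 → L2 miss [D]
2: W B9 → L1 miss [D]
3: W B0 → L0 miss [D]
4: W B11 → L3 miss [D]
5: R B0 → L0 hit [D]
6: W B0 → L0 hit [D]
7: R B0 → L0 hit [D]
8: W B0 → L0 hit [D]
9: W B0 → L0 hit [D]
10: R B5 → L1 miss wb→B9 [-]
11: R B5 → L1 hit [-]
12: R B7 → L3 miss wb→B11 [-]

WB = [9, 11]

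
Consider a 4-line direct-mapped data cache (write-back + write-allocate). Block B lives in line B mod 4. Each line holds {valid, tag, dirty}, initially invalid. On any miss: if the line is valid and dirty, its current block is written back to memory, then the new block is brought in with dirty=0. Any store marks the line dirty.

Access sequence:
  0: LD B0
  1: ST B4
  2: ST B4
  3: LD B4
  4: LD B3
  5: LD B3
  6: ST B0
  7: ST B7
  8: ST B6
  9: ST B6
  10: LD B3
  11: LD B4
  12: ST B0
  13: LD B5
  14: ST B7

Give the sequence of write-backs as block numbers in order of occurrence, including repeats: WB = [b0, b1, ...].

WB = [4, 7, 0]

0: R B0 → L0 miss [-]
1: W B4 → L0 miss [D]
2: W B4 → L0 hit [D]
3: R B4 → L0 hit [D]
4: R B3 → L3 miss [-]
5: R B3 → L3 hit [-]
6: W B0 → L0 miss wb→B4 [D]
7: W B7 → L3 miss [D]
8: W B6 → L2 miss [D]
9: W B6 → L2 hit [D]
10: R B3 → L3 miss wb→B7 [-]
11: R B4 → L0 miss wb→B0 [-]
12: W B0 → L0 miss [D]
13: R B5 → L1 miss [-]
14: W B7 → L3 miss [D]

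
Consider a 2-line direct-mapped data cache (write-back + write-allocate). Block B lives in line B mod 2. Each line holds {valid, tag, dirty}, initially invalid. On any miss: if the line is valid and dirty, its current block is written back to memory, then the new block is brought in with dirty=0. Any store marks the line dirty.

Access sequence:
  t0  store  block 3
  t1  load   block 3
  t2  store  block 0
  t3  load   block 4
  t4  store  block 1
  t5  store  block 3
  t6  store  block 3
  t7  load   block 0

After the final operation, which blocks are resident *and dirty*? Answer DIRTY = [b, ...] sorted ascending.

DIRTY = [3]

  0 | W B3 → L1 miss [D]
  1 | R B3 → L1 hit [D]
  2 | W B0 → L0 miss [D]
  3 | R B4 → L0 miss wb→B0 [-]
  4 | W B1 → L1 miss wb→B3 [D]
  5 | W B3 → L1 miss wb→B1 [D]
  6 | W B3 → L1 hit [D]
  7 | R B0 → L0 miss [-]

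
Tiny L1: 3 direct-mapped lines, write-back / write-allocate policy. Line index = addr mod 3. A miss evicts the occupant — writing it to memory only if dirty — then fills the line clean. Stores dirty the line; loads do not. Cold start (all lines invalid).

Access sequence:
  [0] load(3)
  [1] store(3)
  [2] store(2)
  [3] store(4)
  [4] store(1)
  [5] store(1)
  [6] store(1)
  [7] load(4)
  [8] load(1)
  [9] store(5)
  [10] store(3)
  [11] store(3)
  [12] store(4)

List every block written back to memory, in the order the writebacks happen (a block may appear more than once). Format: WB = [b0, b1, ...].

  0 | R B3 → L0 miss [-]
  1 | W B3 → L0 hit [D]
  2 | W B2 → L2 miss [D]
  3 | W B4 → L1 miss [D]
  4 | W B1 → L1 miss wb→B4 [D]
  5 | W B1 → L1 hit [D]
  6 | W B1 → L1 hit [D]
  7 | R B4 → L1 miss wb→B1 [-]
  8 | R B1 → L1 miss [-]
  9 | W B5 → L2 miss wb→B2 [D]
  10 | W B3 → L0 hit [D]
  11 | W B3 → L0 hit [D]
  12 | W B4 → L1 miss [D]

WB = [4, 1, 2]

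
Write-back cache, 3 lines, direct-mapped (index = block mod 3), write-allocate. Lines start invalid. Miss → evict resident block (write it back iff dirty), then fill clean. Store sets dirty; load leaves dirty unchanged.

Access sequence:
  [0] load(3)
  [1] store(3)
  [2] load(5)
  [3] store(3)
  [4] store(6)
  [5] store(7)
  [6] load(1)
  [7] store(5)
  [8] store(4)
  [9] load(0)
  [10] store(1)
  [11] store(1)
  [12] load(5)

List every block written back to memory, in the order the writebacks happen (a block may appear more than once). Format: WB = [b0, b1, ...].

WB = [3, 7, 6, 4]

0: R B3 -> L0 miss  d=-]
1: W B3 -> L0 hit  d=D]
2: R B5 -> L2 miss  d=-]
3: W B3 -> L0 hit  d=D]
4: W B6 -> L0 miss wb->B3  d=D]
5: W B7 -> L1 miss  d=D]
6: R B1 -> L1 miss wb->B7  d=-]
7: W B5 -> L2 hit  d=D]
8: W B4 -> L1 miss  d=D]
9: R B0 -> L0 miss wb->B6  d=-]
10: W B1 -> L1 miss wb->B4  d=D]
11: W B1 -> L1 hit  d=D]
12: R B5 -> L2 hit  d=D]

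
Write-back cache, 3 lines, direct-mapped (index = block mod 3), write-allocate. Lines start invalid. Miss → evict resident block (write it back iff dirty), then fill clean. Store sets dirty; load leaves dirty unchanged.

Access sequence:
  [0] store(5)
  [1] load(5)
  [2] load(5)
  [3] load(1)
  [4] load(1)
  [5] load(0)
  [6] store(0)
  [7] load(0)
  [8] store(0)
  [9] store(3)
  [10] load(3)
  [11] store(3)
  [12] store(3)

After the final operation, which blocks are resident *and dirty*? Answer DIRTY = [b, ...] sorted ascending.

DIRTY = [3, 5]

0: W B5 -> L2 miss  d=D]
1: R B5 -> L2 hit  d=D]
2: R B5 -> L2 hit  d=D]
3: R B1 -> L1 miss  d=-]
4: R B1 -> L1 hit  d=-]
5: R B0 -> L0 miss  d=-]
6: W B0 -> L0 hit  d=D]
7: R B0 -> L0 hit  d=D]
8: W B0 -> L0 hit  d=D]
9: W B3 -> L0 miss wb->B0  d=D]
10: R B3 -> L0 hit  d=D]
11: W B3 -> L0 hit  d=D]
12: W B3 -> L0 hit  d=D]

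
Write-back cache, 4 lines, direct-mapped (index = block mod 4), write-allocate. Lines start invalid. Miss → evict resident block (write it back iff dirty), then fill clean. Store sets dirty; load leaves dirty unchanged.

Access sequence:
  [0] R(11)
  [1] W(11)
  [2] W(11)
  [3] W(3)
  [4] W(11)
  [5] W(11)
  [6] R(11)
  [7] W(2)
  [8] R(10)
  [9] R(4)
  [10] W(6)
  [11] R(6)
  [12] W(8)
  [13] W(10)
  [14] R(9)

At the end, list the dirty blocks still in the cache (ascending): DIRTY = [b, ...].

DIRTY = [8, 10, 11]

0: R B11 → L3 miss [-]
1: W B11 → L3 hit [D]
2: W B11 → L3 hit [D]
3: W B3 → L3 miss wb→B11 [D]
4: W B11 → L3 miss wb→B3 [D]
5: W B11 → L3 hit [D]
6: R B11 → L3 hit [D]
7: W B2 → L2 miss [D]
8: R B10 → L2 miss wb→B2 [-]
9: R B4 → L0 miss [-]
10: W B6 → L2 miss [D]
11: R B6 → L2 hit [D]
12: W B8 → L0 miss [D]
13: W B10 → L2 miss wb→B6 [D]
14: R B9 → L1 miss [-]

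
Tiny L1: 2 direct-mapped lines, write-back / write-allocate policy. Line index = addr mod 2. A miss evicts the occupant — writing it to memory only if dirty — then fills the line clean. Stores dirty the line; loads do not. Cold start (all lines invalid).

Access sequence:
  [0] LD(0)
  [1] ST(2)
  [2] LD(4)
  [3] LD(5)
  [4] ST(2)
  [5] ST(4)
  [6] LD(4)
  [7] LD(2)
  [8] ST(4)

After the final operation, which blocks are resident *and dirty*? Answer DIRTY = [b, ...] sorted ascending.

DIRTY = [4]

  0 | R B0 → L0 miss [-]
  1 | W B2 → L0 miss [D]
  2 | R B4 → L0 miss wb→B2 [-]
  3 | R B5 → L1 miss [-]
  4 | W B2 → L0 miss [D]
  5 | W B4 → L0 miss wb→B2 [D]
  6 | R B4 → L0 hit [D]
  7 | R B2 → L0 miss wb→B4 [-]
  8 | W B4 → L0 miss [D]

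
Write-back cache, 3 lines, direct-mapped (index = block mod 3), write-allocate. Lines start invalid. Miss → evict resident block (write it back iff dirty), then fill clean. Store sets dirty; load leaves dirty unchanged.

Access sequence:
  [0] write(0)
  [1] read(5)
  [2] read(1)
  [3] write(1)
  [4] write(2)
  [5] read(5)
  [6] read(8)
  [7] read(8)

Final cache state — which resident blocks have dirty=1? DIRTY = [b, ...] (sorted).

0: W B0 → L0 miss [D]
1: R B5 → L2 miss [-]
2: R B1 → L1 miss [-]
3: W B1 → L1 hit [D]
4: W B2 → L2 miss [D]
5: R B5 → L2 miss wb→B2 [-]
6: R B8 → L2 miss [-]
7: R B8 → L2 hit [-]

DIRTY = [0, 1]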